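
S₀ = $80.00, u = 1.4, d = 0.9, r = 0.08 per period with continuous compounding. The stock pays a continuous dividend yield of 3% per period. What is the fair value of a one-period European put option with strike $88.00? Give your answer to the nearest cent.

Per-period risk-free factor R = e^0.08 = 1.0833; dividend-adjusted growth = e^(0.08−0.03) = 1.0513.
Risk-neutral probability p = (1.0513 − 0.9)/(1.4 − 0.9) = 0.1513/0.5000 = 0.3025
Terminal stock prices: S_u = 112, S_d = 72
Terminal payoffs (K − S): max(-24, 0) = 0, max(16, 0) = 16
Node 0 (S = 80): V_0 = e^(−0.08)·[0.3025·0.0000 + 0.6975·16.0000] = 10.3014

$10.30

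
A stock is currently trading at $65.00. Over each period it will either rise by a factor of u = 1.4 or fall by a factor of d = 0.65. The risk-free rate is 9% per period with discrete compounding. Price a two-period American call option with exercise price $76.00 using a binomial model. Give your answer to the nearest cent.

$14.89

Risk-neutral probability p = (1 + 0.09 − 0.65)/(1.4 − 0.65) = 0.4400/0.7500 = 0.5867
Terminal stock prices: S_uu = 127.4, S_ud = 59.15, S_dd = 27.46
Terminal payoffs (S − K): max(51.4, 0) = 51.4, max(-16.85, 0) = 0, max(-48.54, 0) = 0
Node u (S = 91): continuation = 1/1.09·[0.5867·51.4000 + 0.4133·0.0000] = 27.6648; exercise value = 15.0000 ≤ continuation, so V_u = 27.6648
Node d (S = 42.25): continuation = 1/1.09·[0.5867·0.0000 + 0.4133·0.0000] = 0.0000; exercise value = 0.0000 ≤ continuation, so V_d = 0.0000
Node 0 (S = 65): continuation = 1/1.09·[0.5867·27.6648 + 0.4133·0.0000] = 14.8899; exercise value = 0.0000 ≤ continuation, so V_0 = 14.8899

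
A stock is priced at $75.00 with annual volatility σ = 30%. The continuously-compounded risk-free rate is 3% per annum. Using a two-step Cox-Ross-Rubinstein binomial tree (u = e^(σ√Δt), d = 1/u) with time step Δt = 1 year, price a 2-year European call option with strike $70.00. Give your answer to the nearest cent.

$16.55

CRR parameters: u = e^(σ√Δt) = e^(0.3·√1) = 1.3499, d = 1/u = 0.7408
Per-period rate: rΔt = 0.03·1 = 0.03, so R = e^0.03 = 1.0305
Risk-neutral probability p = (e^0.03 − 0.7408)/(1.3499 − 0.7408) = 0.2896/0.6090 = 0.4756
Terminal stock prices: S_uu = 136.7, S_ud = 75, S_dd = 41.16
Terminal payoffs (S − K): max(66.66, 0) = 66.66, max(5, 0) = 5, max(-28.84, 0) = 0
Node u (S = 101.2): V_u = e^(−0.03)·[0.4756·66.6589 + 0.5244·5.0000] = 33.3082
Node d (S = 55.56): V_d = e^(−0.03)·[0.4756·5.0000 + 0.5244·0.0000] = 2.3075
Node 0 (S = 75): V_0 = e^(−0.03)·[0.4756·33.3082 + 0.5244·2.3075] = 16.5464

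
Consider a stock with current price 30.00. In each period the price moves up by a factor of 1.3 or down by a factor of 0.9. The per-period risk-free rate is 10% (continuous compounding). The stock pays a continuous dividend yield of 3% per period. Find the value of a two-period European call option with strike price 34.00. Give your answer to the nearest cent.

Per-period risk-free factor R = e^0.1 = 1.1052; dividend-adjusted growth = e^(0.1−0.03) = 1.0725.
Risk-neutral probability p = (1.0725 − 0.9)/(1.3 − 0.9) = 0.1725/0.4000 = 0.4313
Terminal stock prices: S_uu = 50.7, S_ud = 35.1, S_dd = 24.3
Terminal payoffs (S − K): max(16.7, 0) = 16.7, max(1.1, 0) = 1.1, max(-9.7, 0) = 0
Node u (S = 39): V_u = e^(−0.1)·[0.4313·16.7000 + 0.5687·1.1000] = 7.0829
Node d (S = 27): V_d = e^(−0.1)·[0.4313·1.1000 + 0.5687·0.0000] = 0.4293
Node 0 (S = 30): V_0 = e^(−0.1)·[0.4313·7.0829 + 0.5687·0.4293] = 2.9849

2.98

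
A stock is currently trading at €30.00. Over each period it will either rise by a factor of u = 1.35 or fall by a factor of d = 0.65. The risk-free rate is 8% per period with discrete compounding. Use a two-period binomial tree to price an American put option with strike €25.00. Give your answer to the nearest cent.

Risk-neutral probability p = (1 + 0.08 − 0.65)/(1.35 − 0.65) = 0.4300/0.7000 = 0.6143
Terminal stock prices: S_uu = 54.68, S_ud = 26.32, S_dd = 12.68
Terminal payoffs (K − S): max(-29.68, 0) = 0, max(-1.325, 0) = 0, max(12.32, 0) = 12.32
Node u (S = 40.5): continuation = 1/1.08·[0.6143·0.0000 + 0.3857·0.0000] = 0.0000; exercise value = 0.0000 ≤ continuation, so V_u = 0.0000
Node d (S = 19.5): continuation = 1/1.08·[0.6143·0.0000 + 0.3857·12.3250] = 4.4018; exercise value = 5.5000 > continuation, so V_d = 5.5000 (exercise)
Node 0 (S = 30): continuation = 1/1.08·[0.6143·0.0000 + 0.3857·5.5000] = 1.9643; exercise value = 0.0000 ≤ continuation, so V_0 = 1.9643

€1.96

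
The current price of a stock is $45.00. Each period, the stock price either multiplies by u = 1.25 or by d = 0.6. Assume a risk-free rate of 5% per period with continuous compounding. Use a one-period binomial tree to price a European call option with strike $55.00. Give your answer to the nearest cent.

Risk-neutral probability p = (e^0.05 − 0.6)/(1.25 − 0.6) = 0.4513/0.6500 = 0.6943
Terminal stock prices: S_u = 56.25, S_d = 27
Terminal payoffs (S − K): max(1.25, 0) = 1.25, max(-28, 0) = 0
Node 0 (S = 45): V_0 = e^(−0.05)·[0.6943·1.2500 + 0.3057·0.0000] = 0.8255

$0.83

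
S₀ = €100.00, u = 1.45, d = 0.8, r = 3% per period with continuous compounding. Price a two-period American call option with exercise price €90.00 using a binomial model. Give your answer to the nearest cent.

€25.44

Risk-neutral probability p = (e^0.03 − 0.8)/(1.45 − 0.8) = 0.2305/0.6500 = 0.3545
Terminal stock prices: S_uu = 210.2, S_ud = 116, S_dd = 64
Terminal payoffs (S − K): max(120.2, 0) = 120.2, max(26, 0) = 26, max(-26, 0) = 0
Node u (S = 145): continuation = e^(−0.03)·[0.3545·120.2500 + 0.6455·26.0000] = 57.6599; exercise value = 55.0000 ≤ continuation, so V_u = 57.6599
Node d (S = 80): continuation = e^(−0.03)·[0.3545·26.0000 + 0.6455·0.0000] = 8.9457; exercise value = 0.0000 ≤ continuation, so V_d = 8.9457
Node 0 (S = 100): continuation = e^(−0.03)·[0.3545·57.6599 + 0.6455·8.9457] = 25.4423; exercise value = 10.0000 ≤ continuation, so V_0 = 25.4423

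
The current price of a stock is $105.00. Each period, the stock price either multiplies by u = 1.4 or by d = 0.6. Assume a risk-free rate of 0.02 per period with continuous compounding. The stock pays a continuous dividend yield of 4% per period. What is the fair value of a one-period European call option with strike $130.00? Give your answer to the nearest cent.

$7.92

Per-period risk-free factor R = e^0.02 = 1.0202; dividend-adjusted growth = e^(0.02−0.04) = 0.9802.
Risk-neutral probability p = (0.9802 − 0.6)/(1.4 − 0.6) = 0.3802/0.8000 = 0.4752
Terminal stock prices: S_u = 147, S_d = 63
Terminal payoffs (S − K): max(17, 0) = 17, max(-67, 0) = 0
Node 0 (S = 105): V_0 = e^(−0.02)·[0.4752·17.0000 + 0.5248·0.0000] = 7.9192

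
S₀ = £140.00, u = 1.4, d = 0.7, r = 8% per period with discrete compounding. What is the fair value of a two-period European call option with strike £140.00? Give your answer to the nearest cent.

£33.96

Risk-neutral probability p = (1 + 0.08 − 0.7)/(1.4 − 0.7) = 0.3800/0.7000 = 0.5429
Terminal stock prices: S_uu = 274.4, S_ud = 137.2, S_dd = 68.6
Terminal payoffs (S − K): max(134.4, 0) = 134.4, max(-2.8, 0) = 0, max(-71.4, 0) = 0
Node u (S = 196): V_u = 1/1.08·[0.5429·134.4000 + 0.4571·0.0000] = 67.5556
Node d (S = 98): V_d = 1/1.08·[0.5429·0.0000 + 0.4571·0.0000] = 0.0000
Node 0 (S = 140): V_0 = 1/1.08·[0.5429·67.5556 + 0.4571·0.0000] = 33.9565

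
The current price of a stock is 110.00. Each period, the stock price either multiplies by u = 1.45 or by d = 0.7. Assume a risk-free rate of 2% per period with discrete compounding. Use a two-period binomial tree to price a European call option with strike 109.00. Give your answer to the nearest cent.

Risk-neutral probability p = (1 + 0.02 − 0.7)/(1.45 − 0.7) = 0.3200/0.7500 = 0.4267
Terminal stock prices: S_uu = 231.3, S_ud = 111.6, S_dd = 53.9
Terminal payoffs (S − K): max(122.3, 0) = 122.3, max(2.65, 0) = 2.65, max(-55.1, 0) = 0
Node u (S = 159.5): V_u = 1/1.02·[0.4267·122.2750 + 0.5733·2.6500] = 52.6373
Node d (S = 77): V_d = 1/1.02·[0.4267·2.6500 + 0.5733·0.0000] = 1.1085
Node 0 (S = 110): V_0 = 1/1.02·[0.4267·52.6373 + 0.5733·1.1085] = 22.6413

22.64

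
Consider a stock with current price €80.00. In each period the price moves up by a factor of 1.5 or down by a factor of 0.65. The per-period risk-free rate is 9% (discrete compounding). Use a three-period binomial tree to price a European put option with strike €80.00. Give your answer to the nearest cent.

€13.20

Risk-neutral probability p = (1 + 0.09 − 0.65)/(1.5 − 0.65) = 0.4400/0.8500 = 0.5176
Terminal stock prices: S_uuu = 270, S_uud = 117, S_udd = 50.7, S_ddd = 21.97
Terminal payoffs (K − S): max(-190, 0) = 0, max(-37, 0) = 0, max(29.3, 0) = 29.3, max(58.03, 0) = 58.03
Node uu (S = 180): V_uu = 1/1.09·[0.5176·0.0000 + 0.4824·0.0000] = 0.0000
Node ud (S = 78): V_ud = 1/1.09·[0.5176·0.0000 + 0.4824·29.3000] = 12.9660
Node dd (S = 33.8): V_dd = 1/1.09·[0.5176·29.3000 + 0.4824·58.0300] = 39.5945
Node u (S = 120): V_u = 1/1.09·[0.5176·0.0000 + 0.4824·12.9660] = 5.7378
Node d (S = 52): V_d = 1/1.09·[0.5176·12.9660 + 0.4824·39.5945] = 23.6792
Node 0 (S = 80): V_0 = 1/1.09·[0.5176·5.7378 + 0.4824·23.6792] = 13.2036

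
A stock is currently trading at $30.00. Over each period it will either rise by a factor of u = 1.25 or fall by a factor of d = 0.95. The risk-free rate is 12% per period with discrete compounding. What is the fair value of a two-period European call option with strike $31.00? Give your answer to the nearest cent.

Risk-neutral probability p = (1 + 0.12 − 0.95)/(1.25 − 0.95) = 0.1700/0.3000 = 0.5667
Terminal stock prices: S_uu = 46.88, S_ud = 35.62, S_dd = 27.07
Terminal payoffs (S − K): max(15.88, 0) = 15.88, max(4.625, 0) = 4.625, max(-3.925, 0) = 0
Node u (S = 37.5): V_u = 1/1.12·[0.5667·15.8750 + 0.4333·4.6250] = 9.8214
Node d (S = 28.5): V_d = 1/1.12·[0.5667·4.6250 + 0.4333·0.0000] = 2.3400
Node 0 (S = 30): V_0 = 1/1.12·[0.5667·9.8214 + 0.4333·2.3400] = 5.8745

$5.87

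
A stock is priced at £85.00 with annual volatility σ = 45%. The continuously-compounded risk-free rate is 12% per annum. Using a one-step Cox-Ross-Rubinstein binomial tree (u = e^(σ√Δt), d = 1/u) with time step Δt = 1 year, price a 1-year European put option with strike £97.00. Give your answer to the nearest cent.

£17.98

CRR parameters: u = e^(σ√Δt) = e^(0.45·√1) = 1.5683, d = 1/u = 0.6376
Per-period rate: rΔt = 0.12·1 = 0.12, so R = e^0.12 = 1.1275
Risk-neutral probability p = (e^0.12 − 0.6376)/(1.5683 − 0.6376) = 0.4899/0.9307 = 0.5264
Terminal stock prices: S_u = 133.3, S_d = 54.2
Terminal payoffs (K − S): max(-36.31, 0) = 0, max(42.8, 0) = 42.8
Node 0 (S = 85): V_0 = e^(−0.12)·[0.5264·0.0000 + 0.4736·42.8016] = 17.9804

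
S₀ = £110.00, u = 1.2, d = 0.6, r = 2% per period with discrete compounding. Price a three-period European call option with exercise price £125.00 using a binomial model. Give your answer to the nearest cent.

Risk-neutral probability p = (1 + 0.02 − 0.6)/(1.2 − 0.6) = 0.4200/0.6000 = 0.7000
Terminal stock prices: S_uuu = 190.1, S_uud = 95.04, S_udd = 47.52, S_ddd = 23.76
Terminal payoffs (S − K): max(65.08, 0) = 65.08, max(-29.96, 0) = 0, max(-77.48, 0) = 0, max(-101.2, 0) = 0
Node uu (S = 158.4): V_uu = 1/1.02·[0.7000·65.0800 + 0.3000·0.0000] = 44.6627
Node ud (S = 79.2): V_ud = 1/1.02·[0.7000·0.0000 + 0.3000·0.0000] = 0.0000
Node dd (S = 39.6): V_dd = 1/1.02·[0.7000·0.0000 + 0.3000·0.0000] = 0.0000
Node u (S = 132): V_u = 1/1.02·[0.7000·44.6627 + 0.3000·0.0000] = 30.6509
Node d (S = 66): V_d = 1/1.02·[0.7000·0.0000 + 0.3000·0.0000] = 0.0000
Node 0 (S = 110): V_0 = 1/1.02·[0.7000·30.6509 + 0.3000·0.0000] = 21.0349

£21.03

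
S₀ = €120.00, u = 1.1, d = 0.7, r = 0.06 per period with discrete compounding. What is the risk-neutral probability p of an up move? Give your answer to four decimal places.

Risk-neutral probability p = (1 + 0.06 − 0.7)/(1.1 − 0.7) = 0.3600/0.4000 = 0.9000

p = 0.9000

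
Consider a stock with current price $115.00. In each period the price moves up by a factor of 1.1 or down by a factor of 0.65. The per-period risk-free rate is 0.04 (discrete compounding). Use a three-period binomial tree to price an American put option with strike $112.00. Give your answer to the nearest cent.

$9.88

Risk-neutral probability p = (1 + 0.04 − 0.65)/(1.1 − 0.65) = 0.3900/0.4500 = 0.8667
Terminal stock prices: S_uuu = 153.1, S_uud = 90.45, S_udd = 53.45, S_ddd = 31.58
Terminal payoffs (K − S): max(-41.07, 0) = 0, max(21.55, 0) = 21.55, max(58.55, 0) = 58.55, max(80.42, 0) = 80.42
Node uu (S = 139.2): continuation = 1/1.04·[0.8667·0.0000 + 0.1333·21.5525] = 2.7631; exercise value = 0.0000 ≤ continuation, so V_uu = 2.7631
Node ud (S = 82.23): continuation = 1/1.04·[0.8667·21.5525 + 0.1333·58.5537] = 25.4673; exercise value = 29.7750 > continuation, so V_ud = 29.7750 (exercise)
Node dd (S = 48.59): continuation = 1/1.04·[0.8667·58.5537 + 0.1333·80.4181] = 59.1048; exercise value = 63.4125 > continuation, so V_dd = 63.4125 (exercise)
Node u (S = 126.5): continuation = 1/1.04·[0.8667·2.7631 + 0.1333·29.7750] = 6.1199; exercise value = 0.0000 ≤ continuation, so V_u = 6.1199
Node d (S = 74.75): continuation = 1/1.04·[0.8667·29.7750 + 0.1333·63.4125] = 32.9423; exercise value = 37.2500 > continuation, so V_d = 37.2500 (exercise)
Node 0 (S = 115): continuation = 1/1.04·[0.8667·6.1199 + 0.1333·37.2500] = 9.8756; exercise value = 0.0000 ≤ continuation, so V_0 = 9.8756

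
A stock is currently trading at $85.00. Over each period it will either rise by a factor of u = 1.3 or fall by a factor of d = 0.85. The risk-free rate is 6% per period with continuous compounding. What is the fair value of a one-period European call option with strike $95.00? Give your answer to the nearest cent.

Risk-neutral probability p = (e^0.06 − 0.85)/(1.3 − 0.85) = 0.2118/0.4500 = 0.4707
Terminal stock prices: S_u = 110.5, S_d = 72.25
Terminal payoffs (S − K): max(15.5, 0) = 15.5, max(-22.75, 0) = 0
Node 0 (S = 85): V_0 = e^(−0.06)·[0.4707·15.5000 + 0.5293·0.0000] = 6.8717

$6.87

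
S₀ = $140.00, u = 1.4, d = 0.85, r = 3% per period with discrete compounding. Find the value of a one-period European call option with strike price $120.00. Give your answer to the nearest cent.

$24.15

Risk-neutral probability p = (1 + 0.03 − 0.85)/(1.4 − 0.85) = 0.1800/0.5500 = 0.3273
Terminal stock prices: S_u = 196, S_d = 119
Terminal payoffs (S − K): max(76, 0) = 76, max(-1, 0) = 0
Node 0 (S = 140): V_0 = 1/1.03·[0.3273·76.0000 + 0.6727·0.0000] = 24.1483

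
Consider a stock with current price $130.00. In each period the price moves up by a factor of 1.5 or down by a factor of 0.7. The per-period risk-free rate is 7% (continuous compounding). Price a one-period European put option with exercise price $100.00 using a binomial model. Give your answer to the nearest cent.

$4.48

Risk-neutral probability p = (e^0.07 − 0.7)/(1.5 − 0.7) = 0.3725/0.8000 = 0.4656
Terminal stock prices: S_u = 195, S_d = 91
Terminal payoffs (K − S): max(-95, 0) = 0, max(9, 0) = 9
Node 0 (S = 130): V_0 = e^(−0.07)·[0.4656·0.0000 + 0.5344·9.0000] = 4.4841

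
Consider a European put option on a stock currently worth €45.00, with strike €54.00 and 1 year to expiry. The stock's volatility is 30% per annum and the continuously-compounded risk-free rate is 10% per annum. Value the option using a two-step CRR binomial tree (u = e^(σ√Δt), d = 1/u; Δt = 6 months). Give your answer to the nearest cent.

€8.16

CRR parameters: u = e^(σ√Δt) = e^(0.3·√0.5) = 1.2363, d = 1/u = 0.8089
Per-period rate: rΔt = 0.1·0.5 = 0.05, so R = e^0.05 = 1.0513
Risk-neutral probability p = (e^0.05 − 0.8089)/(1.2363 − 0.8089) = 0.2424/0.4275 = 0.5671
Terminal stock prices: S_uu = 68.78, S_ud = 45, S_dd = 29.44
Terminal payoffs (K − S): max(-14.78, 0) = 0, max(9, 0) = 9, max(24.56, 0) = 24.56
Node u (S = 55.63): V_u = e^(−0.05)·[0.5671·0.0000 + 0.4329·9.0000] = 3.7060
Node d (S = 36.4): V_d = e^(−0.05)·[0.5671·9.0000 + 0.4329·24.5587] = 14.9678
Node 0 (S = 45): V_0 = e^(−0.05)·[0.5671·3.7060 + 0.4329·14.9678] = 8.1626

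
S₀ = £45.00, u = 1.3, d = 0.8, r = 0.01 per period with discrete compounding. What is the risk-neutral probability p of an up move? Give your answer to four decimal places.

Risk-neutral probability p = (1 + 0.01 − 0.8)/(1.3 − 0.8) = 0.2100/0.5000 = 0.4200

p = 0.4200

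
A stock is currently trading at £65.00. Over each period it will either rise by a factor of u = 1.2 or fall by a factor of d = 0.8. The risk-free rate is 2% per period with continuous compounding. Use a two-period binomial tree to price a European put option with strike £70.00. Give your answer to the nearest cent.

Risk-neutral probability p = (e^0.02 − 0.8)/(1.2 − 0.8) = 0.2202/0.4000 = 0.5505
Terminal stock prices: S_uu = 93.6, S_ud = 62.4, S_dd = 41.6
Terminal payoffs (K − S): max(-23.6, 0) = 0, max(7.6, 0) = 7.6, max(28.4, 0) = 28.4
Node u (S = 78): V_u = e^(−0.02)·[0.5505·0.0000 + 0.4495·7.6000] = 3.3485
Node d (S = 52): V_d = e^(−0.02)·[0.5505·7.6000 + 0.4495·28.4000] = 16.6139
Node 0 (S = 65): V_0 = e^(−0.02)·[0.5505·3.3485 + 0.4495·16.6139] = 9.1269

£9.13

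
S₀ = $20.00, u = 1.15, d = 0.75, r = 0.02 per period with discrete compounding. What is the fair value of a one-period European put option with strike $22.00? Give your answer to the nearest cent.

$2.23

Risk-neutral probability p = (1 + 0.02 − 0.75)/(1.15 − 0.75) = 0.2700/0.4000 = 0.6750
Terminal stock prices: S_u = 23, S_d = 15
Terminal payoffs (K − S): max(-1, 0) = 0, max(7, 0) = 7
Node 0 (S = 20): V_0 = 1/1.02·[0.6750·0.0000 + 0.3250·7.0000] = 2.2304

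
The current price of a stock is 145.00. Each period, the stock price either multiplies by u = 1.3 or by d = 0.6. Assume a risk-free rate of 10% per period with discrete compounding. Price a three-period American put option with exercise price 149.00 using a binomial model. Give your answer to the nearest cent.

Risk-neutral probability p = (1 + 0.1 − 0.6)/(1.3 − 0.6) = 0.5000/0.7000 = 0.7143
Terminal stock prices: S_uuu = 318.6, S_uud = 147, S_udd = 67.86, S_ddd = 31.32
Terminal payoffs (K − S): max(-169.6, 0) = 0, max(1.97, 0) = 1.97, max(81.14, 0) = 81.14, max(117.7, 0) = 117.7
Node uu (S = 245.1): continuation = 1/1.1·[0.7143·0.0000 + 0.2857·1.9700] = 0.5117; exercise value = 0.0000 ≤ continuation, so V_uu = 0.5117
Node ud (S = 113.1): continuation = 1/1.1·[0.7143·1.9700 + 0.2857·81.1400] = 22.3545; exercise value = 35.9000 > continuation, so V_ud = 35.9000 (exercise)
Node dd (S = 52.2): continuation = 1/1.1·[0.7143·81.1400 + 0.2857·117.6800] = 83.2545; exercise value = 96.8000 > continuation, so V_dd = 96.8000 (exercise)
Node u (S = 188.5): continuation = 1/1.1·[0.7143·0.5117 + 0.2857·35.9000] = 9.6569; exercise value = 0.0000 ≤ continuation, so V_u = 9.6569
Node d (S = 87): continuation = 1/1.1·[0.7143·35.9000 + 0.2857·96.8000] = 48.4545; exercise value = 62.0000 > continuation, so V_d = 62.0000 (exercise)
Node 0 (S = 145): continuation = 1/1.1·[0.7143·9.6569 + 0.2857·62.0000] = 22.3746; exercise value = 4.0000 ≤ continuation, so V_0 = 22.3746

22.37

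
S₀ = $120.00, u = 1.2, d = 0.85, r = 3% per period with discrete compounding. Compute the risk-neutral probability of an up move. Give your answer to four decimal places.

p = 0.5143

Risk-neutral probability p = (1 + 0.03 − 0.85)/(1.2 − 0.85) = 0.1800/0.3500 = 0.5143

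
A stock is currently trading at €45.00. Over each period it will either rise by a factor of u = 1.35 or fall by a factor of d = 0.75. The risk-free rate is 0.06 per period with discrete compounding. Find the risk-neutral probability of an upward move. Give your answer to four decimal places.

p = 0.5167

Risk-neutral probability p = (1 + 0.06 − 0.75)/(1.35 − 0.75) = 0.3100/0.6000 = 0.5167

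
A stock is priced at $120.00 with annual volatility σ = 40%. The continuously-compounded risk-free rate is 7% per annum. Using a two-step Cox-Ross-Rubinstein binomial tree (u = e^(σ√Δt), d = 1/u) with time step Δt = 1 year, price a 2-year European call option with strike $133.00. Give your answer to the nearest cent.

CRR parameters: u = e^(σ√Δt) = e^(0.4·√1) = 1.4918, d = 1/u = 0.6703
Per-period rate: rΔt = 0.07·1 = 0.07, so R = e^0.07 = 1.0725
Risk-neutral probability p = (e^0.07 − 0.6703)/(1.4918 − 0.6703) = 0.4022/0.8215 = 0.4896
Terminal stock prices: S_uu = 267.1, S_ud = 120, S_dd = 53.92
Terminal payoffs (S − K): max(134.1, 0) = 134.1, max(-13, 0) = 0, max(-79.08, 0) = 0
Node u (S = 179): V_u = e^(−0.07)·[0.4896·134.0649 + 0.5104·0.0000] = 61.1975
Node d (S = 80.44): V_d = e^(−0.07)·[0.4896·0.0000 + 0.5104·0.0000] = 0.0000
Node 0 (S = 120): V_0 = e^(−0.07)·[0.4896·61.1975 + 0.5104·0.0000] = 27.9352

$27.94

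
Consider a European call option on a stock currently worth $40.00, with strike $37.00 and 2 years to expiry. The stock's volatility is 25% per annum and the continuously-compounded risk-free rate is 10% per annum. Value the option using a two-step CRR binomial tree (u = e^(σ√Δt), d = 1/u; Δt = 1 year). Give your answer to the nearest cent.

$11.01

CRR parameters: u = e^(σ√Δt) = e^(0.25·√1) = 1.2840, d = 1/u = 0.7788
Per-period rate: rΔt = 0.1·1 = 0.1, so R = e^0.1 = 1.1052
Risk-neutral probability p = (e^0.1 − 0.7788)/(1.2840 − 0.7788) = 0.3264/0.5052 = 0.6460
Terminal stock prices: S_uu = 65.95, S_ud = 40, S_dd = 24.26
Terminal payoffs (S − K): max(28.95, 0) = 28.95, max(3, 0) = 3, max(-12.74, 0) = 0
Node u (S = 51.36): V_u = e^(−0.1)·[0.6460·28.9489 + 0.3540·3.0000] = 17.8820
Node d (S = 31.15): V_d = e^(−0.1)·[0.6460·3.0000 + 0.3540·0.0000] = 1.7535
Node 0 (S = 40): V_0 = e^(−0.1)·[0.6460·17.8820 + 0.3540·1.7535] = 11.0140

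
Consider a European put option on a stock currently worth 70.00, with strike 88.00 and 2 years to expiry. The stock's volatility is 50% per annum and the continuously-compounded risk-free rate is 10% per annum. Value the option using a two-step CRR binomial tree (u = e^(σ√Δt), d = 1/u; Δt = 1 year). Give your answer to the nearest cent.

CRR parameters: u = e^(σ√Δt) = e^(0.5·√1) = 1.6487, d = 1/u = 0.6065
Per-period rate: rΔt = 0.1·1 = 0.1, so R = e^0.1 = 1.1052
Risk-neutral probability p = (e^0.1 − 0.6065)/(1.6487 − 0.6065) = 0.4986/1.0422 = 0.4785
Terminal stock prices: S_uu = 190.3, S_ud = 70, S_dd = 25.75
Terminal payoffs (K − S): max(-102.3, 0) = 0, max(18, 0) = 18, max(62.25, 0) = 62.25
Node u (S = 115.4): V_u = e^(−0.1)·[0.4785·0.0000 + 0.5215·18.0000] = 8.4945
Node d (S = 42.46): V_d = e^(−0.1)·[0.4785·18.0000 + 0.5215·62.2484] = 37.1685
Node 0 (S = 70): V_0 = e^(−0.1)·[0.4785·8.4945 + 0.5215·37.1685] = 21.2178

21.22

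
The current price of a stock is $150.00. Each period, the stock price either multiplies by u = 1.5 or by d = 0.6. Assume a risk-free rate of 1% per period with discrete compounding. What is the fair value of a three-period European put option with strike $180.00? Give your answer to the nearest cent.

$62.05

Risk-neutral probability p = (1 + 0.01 − 0.6)/(1.5 − 0.6) = 0.4100/0.9000 = 0.4556
Terminal stock prices: S_uuu = 506.2, S_uud = 202.5, S_udd = 81, S_ddd = 32.4
Terminal payoffs (K − S): max(-326.2, 0) = 0, max(-22.5, 0) = 0, max(99, 0) = 99, max(147.6, 0) = 147.6
Node uu (S = 337.5): V_uu = 1/1.01·[0.4556·0.0000 + 0.5444·0.0000] = 0.0000
Node ud (S = 135): V_ud = 1/1.01·[0.4556·0.0000 + 0.5444·99.0000] = 53.3663
Node dd (S = 54): V_dd = 1/1.01·[0.4556·99.0000 + 0.5444·147.6000] = 124.2178
Node u (S = 225): V_u = 1/1.01·[0.4556·0.0000 + 0.5444·53.3663] = 28.7673
Node d (S = 90): V_d = 1/1.01·[0.4556·53.3663 + 0.5444·124.2178] = 91.0307
Node 0 (S = 150): V_0 = 1/1.01·[0.4556·28.7673 + 0.5444·91.0307] = 62.0458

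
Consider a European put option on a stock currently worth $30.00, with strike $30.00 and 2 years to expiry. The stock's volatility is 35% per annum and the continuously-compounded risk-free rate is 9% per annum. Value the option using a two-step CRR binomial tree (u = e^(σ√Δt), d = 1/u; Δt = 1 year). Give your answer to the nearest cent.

$2.61

CRR parameters: u = e^(σ√Δt) = e^(0.35·√1) = 1.4191, d = 1/u = 0.7047
Per-period rate: rΔt = 0.09·1 = 0.09, so R = e^0.09 = 1.0942
Risk-neutral probability p = (e^0.09 − 0.7047)/(1.4191 − 0.7047) = 0.3895/0.7144 = 0.5452
Terminal stock prices: S_uu = 60.41, S_ud = 30, S_dd = 14.9
Terminal payoffs (K − S): max(-30.41, 0) = 0, max(0, 0) = 0, max(15.1, 0) = 15.1
Node u (S = 42.57): V_u = e^(−0.09)·[0.5452·0.0000 + 0.4548·0.0000] = 0.0000
Node d (S = 21.14): V_d = e^(−0.09)·[0.5452·0.0000 + 0.4548·15.1024] = 6.2773
Node 0 (S = 30): V_0 = e^(−0.09)·[0.5452·0.0000 + 0.4548·6.2773] = 2.6091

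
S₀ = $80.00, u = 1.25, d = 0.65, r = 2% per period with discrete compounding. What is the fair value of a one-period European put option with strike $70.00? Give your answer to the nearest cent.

Risk-neutral probability p = (1 + 0.02 − 0.65)/(1.25 − 0.65) = 0.3700/0.6000 = 0.6167
Terminal stock prices: S_u = 100, S_d = 52
Terminal payoffs (K − S): max(-30, 0) = 0, max(18, 0) = 18
Node 0 (S = 80): V_0 = 1/1.02·[0.6167·0.0000 + 0.3833·18.0000] = 6.7647

$6.76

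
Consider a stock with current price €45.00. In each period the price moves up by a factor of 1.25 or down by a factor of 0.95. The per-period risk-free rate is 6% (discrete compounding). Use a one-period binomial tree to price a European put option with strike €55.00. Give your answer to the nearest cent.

Risk-neutral probability p = (1 + 0.06 − 0.95)/(1.25 − 0.95) = 0.1100/0.3000 = 0.3667
Terminal stock prices: S_u = 56.25, S_d = 42.75
Terminal payoffs (K − S): max(-1.25, 0) = 0, max(12.25, 0) = 12.25
Node 0 (S = 45): V_0 = 1/1.06·[0.3667·0.0000 + 0.6333·12.2500] = 7.3192

€7.32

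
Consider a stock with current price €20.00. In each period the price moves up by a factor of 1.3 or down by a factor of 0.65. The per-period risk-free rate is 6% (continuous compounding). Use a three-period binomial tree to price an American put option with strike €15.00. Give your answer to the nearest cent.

Risk-neutral probability p = (e^0.06 − 0.65)/(1.3 − 0.65) = 0.4118/0.6500 = 0.6336
Terminal stock prices: S_uuu = 43.94, S_uud = 21.97, S_udd = 10.99, S_ddd = 5.492
Terminal payoffs (K − S): max(-28.94, 0) = 0, max(-6.97, 0) = 0, max(4.015, 0) = 4.015, max(9.508, 0) = 9.508
Node uu (S = 33.8): continuation = e^(−0.06)·[0.6336·0.0000 + 0.3664·0.0000] = 0.0000; exercise value = 0.0000 ≤ continuation, so V_uu = 0.0000
Node ud (S = 16.9): continuation = e^(−0.06)·[0.6336·0.0000 + 0.3664·4.0150] = 1.3854; exercise value = 0.0000 ≤ continuation, so V_ud = 1.3854
Node dd (S = 8.45): continuation = e^(−0.06)·[0.6336·4.0150 + 0.3664·9.5075] = 5.6765; exercise value = 6.5500 > continuation, so V_dd = 6.5500 (exercise)
Node u (S = 26): continuation = e^(−0.06)·[0.6336·0.0000 + 0.3664·1.3854] = 0.4781; exercise value = 0.0000 ≤ continuation, so V_u = 0.4781
Node d (S = 13): continuation = e^(−0.06)·[0.6336·1.3854 + 0.3664·6.5500] = 3.0869; exercise value = 2.0000 ≤ continuation, so V_d = 3.0869
Node 0 (S = 20): continuation = e^(−0.06)·[0.6336·0.4781 + 0.3664·3.0869] = 1.3504; exercise value = 0.0000 ≤ continuation, so V_0 = 1.3504

€1.35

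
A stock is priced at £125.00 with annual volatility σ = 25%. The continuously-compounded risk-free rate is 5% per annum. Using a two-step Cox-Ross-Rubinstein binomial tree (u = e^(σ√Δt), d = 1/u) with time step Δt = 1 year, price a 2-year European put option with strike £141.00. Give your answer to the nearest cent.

£19.71

CRR parameters: u = e^(σ√Δt) = e^(0.25·√1) = 1.2840, d = 1/u = 0.7788
Per-period rate: rΔt = 0.05·1 = 0.05, so R = e^0.05 = 1.0513
Risk-neutral probability p = (e^0.05 − 0.7788)/(1.2840 − 0.7788) = 0.2725/0.5052 = 0.5393
Terminal stock prices: S_uu = 206.1, S_ud = 125, S_dd = 75.82
Terminal payoffs (K − S): max(-65.09, 0) = 0, max(16, 0) = 16, max(65.18, 0) = 65.18
Node u (S = 160.5): V_u = e^(−0.05)·[0.5393·0.0000 + 0.4607·16.0000] = 7.0116
Node d (S = 97.35): V_d = e^(−0.05)·[0.5393·16.0000 + 0.4607·65.1837] = 36.7733
Node 0 (S = 125): V_0 = e^(−0.05)·[0.5393·7.0116 + 0.4607·36.7733] = 19.7120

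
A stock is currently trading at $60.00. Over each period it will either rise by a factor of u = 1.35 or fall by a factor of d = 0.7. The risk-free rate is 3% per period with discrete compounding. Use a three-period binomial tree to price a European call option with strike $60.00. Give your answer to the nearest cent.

Risk-neutral probability p = (1 + 0.03 − 0.7)/(1.35 − 0.7) = 0.3300/0.6500 = 0.5077
Terminal stock prices: S_uuu = 147.6, S_uud = 76.55, S_udd = 39.69, S_ddd = 20.58
Terminal payoffs (S − K): max(87.62, 0) = 87.62, max(16.55, 0) = 16.55, max(-20.31, 0) = 0, max(-39.42, 0) = 0
Node uu (S = 109.4): V_uu = 1/1.03·[0.5077·87.6225 + 0.4923·16.5450] = 51.0976
Node ud (S = 56.7): V_ud = 1/1.03·[0.5077·16.5450 + 0.4923·0.0000] = 8.1551
Node dd (S = 29.4): V_dd = 1/1.03·[0.5077·0.0000 + 0.4923·0.0000] = 0.0000
Node u (S = 81): V_u = 1/1.03·[0.5077·51.0976 + 0.4923·8.1551] = 29.0841
Node d (S = 42): V_d = 1/1.03·[0.5077·8.1551 + 0.4923·0.0000] = 4.0197
Node 0 (S = 60): V_0 = 1/1.03·[0.5077·29.0841 + 0.4923·4.0197] = 16.2570

$16.26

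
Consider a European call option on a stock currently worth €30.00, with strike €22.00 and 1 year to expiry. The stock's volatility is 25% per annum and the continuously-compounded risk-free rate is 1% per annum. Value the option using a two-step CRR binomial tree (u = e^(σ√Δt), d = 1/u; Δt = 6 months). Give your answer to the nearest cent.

€8.48

CRR parameters: u = e^(σ√Δt) = e^(0.25·√0.5) = 1.1934, d = 1/u = 0.8380
Per-period rate: rΔt = 0.01·0.5 = 0.005, so R = e^0.005 = 1.0050
Risk-neutral probability p = (e^0.005 − 0.8380)/(1.1934 − 0.8380) = 0.1670/0.3554 = 0.4700
Terminal stock prices: S_uu = 42.72, S_ud = 30, S_dd = 21.07
Terminal payoffs (S − K): max(20.72, 0) = 20.72, max(8, 0) = 8, max(-0.9343, 0) = 0
Node u (S = 35.8): V_u = e^(−0.005)·[0.4700·20.7236 + 0.5300·8.0000] = 13.9107
Node d (S = 25.14): V_d = e^(−0.005)·[0.4700·8.0000 + 0.5300·0.0000] = 3.7414
Node 0 (S = 30): V_0 = e^(−0.005)·[0.4700·13.9107 + 0.5300·3.7414] = 8.4787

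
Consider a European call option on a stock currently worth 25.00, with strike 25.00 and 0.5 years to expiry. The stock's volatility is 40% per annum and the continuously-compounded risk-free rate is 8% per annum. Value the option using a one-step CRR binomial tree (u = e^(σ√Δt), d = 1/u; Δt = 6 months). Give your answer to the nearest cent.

CRR parameters: u = e^(σ√Δt) = e^(0.4·√0.5) = 1.3269, d = 1/u = 0.7536
Per-period rate: rΔt = 0.08·0.5 = 0.04, so R = e^0.04 = 1.0408
Risk-neutral probability p = (e^0.04 − 0.7536)/(1.3269 − 0.7536) = 0.2872/0.5733 = 0.5009
Terminal stock prices: S_u = 33.17, S_d = 18.84
Terminal payoffs (S − K): max(8.172, 0) = 8.172, max(-6.159, 0) = 0
Node 0 (S = 25): V_0 = e^(−0.04)·[0.5009·8.1724 + 0.4991·0.0000] = 3.9334

3.93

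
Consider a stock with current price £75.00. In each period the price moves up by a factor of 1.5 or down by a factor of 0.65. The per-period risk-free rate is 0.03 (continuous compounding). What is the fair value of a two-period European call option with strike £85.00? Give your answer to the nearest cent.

Risk-neutral probability p = (e^0.03 − 0.65)/(1.5 − 0.65) = 0.3805/0.8500 = 0.4476
Terminal stock prices: S_uu = 168.8, S_ud = 73.12, S_dd = 31.69
Terminal payoffs (S − K): max(83.75, 0) = 83.75, max(-11.88, 0) = 0, max(-53.31, 0) = 0
Node u (S = 112.5): V_u = e^(−0.03)·[0.4476·83.7500 + 0.5524·0.0000] = 36.3781
Node d (S = 48.75): V_d = e^(−0.03)·[0.4476·0.0000 + 0.5524·0.0000] = 0.0000
Node 0 (S = 75): V_0 = e^(−0.03)·[0.4476·36.3781 + 0.5524·0.0000] = 15.8014

£15.80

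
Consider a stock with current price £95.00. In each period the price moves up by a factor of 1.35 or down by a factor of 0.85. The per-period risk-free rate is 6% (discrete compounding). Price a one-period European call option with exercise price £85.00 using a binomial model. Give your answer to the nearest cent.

£17.14

Risk-neutral probability p = (1 + 0.06 − 0.85)/(1.35 − 0.85) = 0.2100/0.5000 = 0.4200
Terminal stock prices: S_u = 128.2, S_d = 80.75
Terminal payoffs (S − K): max(43.25, 0) = 43.25, max(-4.25, 0) = 0
Node 0 (S = 95): V_0 = 1/1.06·[0.4200·43.2500 + 0.5800·0.0000] = 17.1368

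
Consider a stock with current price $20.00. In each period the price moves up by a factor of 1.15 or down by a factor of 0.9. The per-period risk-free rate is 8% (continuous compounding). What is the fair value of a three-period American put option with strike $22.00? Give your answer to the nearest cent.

Risk-neutral probability p = (e^0.08 − 0.9)/(1.15 − 0.9) = 0.1833/0.2500 = 0.7331
Terminal stock prices: S_uuu = 30.42, S_uud = 23.8, S_udd = 18.63, S_ddd = 14.58
Terminal payoffs (K − S): max(-8.417, 0) = 0, max(-1.805, 0) = 0, max(3.37, 0) = 3.37, max(7.42, 0) = 7.42
Node uu (S = 26.45): continuation = e^(−0.08)·[0.7331·0.0000 + 0.2669·0.0000] = 0.0000; exercise value = 0.0000 ≤ continuation, so V_uu = 0.0000
Node ud (S = 20.7): continuation = e^(−0.08)·[0.7331·0.0000 + 0.2669·3.3700] = 0.8301; exercise value = 1.3000 > continuation, so V_ud = 1.3000 (exercise)
Node dd (S = 16.2): continuation = e^(−0.08)·[0.7331·3.3700 + 0.2669·7.4200] = 4.1086; exercise value = 5.8000 > continuation, so V_dd = 5.8000 (exercise)
Node u (S = 23): continuation = e^(−0.08)·[0.7331·0.0000 + 0.2669·1.3000] = 0.3202; exercise value = 0.0000 ≤ continuation, so V_u = 0.3202
Node d (S = 18): continuation = e^(−0.08)·[0.7331·1.3000 + 0.2669·5.8000] = 2.3086; exercise value = 4.0000 > continuation, so V_d = 4.0000 (exercise)
Node 0 (S = 20): continuation = e^(−0.08)·[0.7331·0.3202 + 0.2669·4.0000] = 1.2021; exercise value = 2.0000 > continuation, so V_0 = 2.0000 (exercise)

$2.00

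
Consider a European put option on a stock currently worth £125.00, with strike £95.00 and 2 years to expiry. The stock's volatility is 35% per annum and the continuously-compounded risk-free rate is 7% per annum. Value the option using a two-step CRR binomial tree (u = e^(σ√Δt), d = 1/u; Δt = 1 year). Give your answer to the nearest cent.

CRR parameters: u = e^(σ√Δt) = e^(0.35·√1) = 1.4191, d = 1/u = 0.7047
Per-period rate: rΔt = 0.07·1 = 0.07, so R = e^0.07 = 1.0725
Risk-neutral probability p = (e^0.07 − 0.7047)/(1.4191 − 0.7047) = 0.3678/0.7144 = 0.5149
Terminal stock prices: S_uu = 251.7, S_ud = 125, S_dd = 62.07
Terminal payoffs (K − S): max(-156.7, 0) = 0, max(-30, 0) = 0, max(32.93, 0) = 32.93
Node u (S = 177.4): V_u = e^(−0.07)·[0.5149·0.0000 + 0.4851·0.0000] = 0.0000
Node d (S = 88.09): V_d = e^(−0.07)·[0.5149·0.0000 + 0.4851·32.9268] = 14.8935
Node 0 (S = 125): V_0 = e^(−0.07)·[0.5149·0.0000 + 0.4851·14.8935] = 6.7367

£6.74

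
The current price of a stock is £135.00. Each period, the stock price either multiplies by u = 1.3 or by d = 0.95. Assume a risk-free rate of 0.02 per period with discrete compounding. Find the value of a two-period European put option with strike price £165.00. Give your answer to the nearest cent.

Risk-neutral probability p = (1 + 0.02 − 0.95)/(1.3 − 0.95) = 0.0700/0.3500 = 0.2000
Terminal stock prices: S_uu = 228.2, S_ud = 166.7, S_dd = 121.8
Terminal payoffs (K − S): max(-63.15, 0) = 0, max(-1.725, 0) = 0, max(43.16, 0) = 43.16
Node u (S = 175.5): V_u = 1/1.02·[0.2000·0.0000 + 0.8000·0.0000] = 0.0000
Node d (S = 128.2): V_d = 1/1.02·[0.2000·0.0000 + 0.8000·43.1625] = 33.8529
Node 0 (S = 135): V_0 = 1/1.02·[0.2000·0.0000 + 0.8000·33.8529] = 26.5513

£26.55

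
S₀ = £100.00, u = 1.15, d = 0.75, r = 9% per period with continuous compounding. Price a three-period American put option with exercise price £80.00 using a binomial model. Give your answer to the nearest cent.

£0.83

Risk-neutral probability p = (e^0.09 − 0.75)/(1.15 − 0.75) = 0.3442/0.4000 = 0.8604
Terminal stock prices: S_uuu = 152.1, S_uud = 99.19, S_udd = 64.69, S_ddd = 42.19
Terminal payoffs (K − S): max(-72.09, 0) = 0, max(-19.19, 0) = 0, max(15.31, 0) = 15.31, max(37.81, 0) = 37.81
Node uu (S = 132.2): continuation = e^(−0.09)·[0.8604·0.0000 + 0.1396·0.0000] = 0.0000; exercise value = 0.0000 ≤ continuation, so V_uu = 0.0000
Node ud (S = 86.25): continuation = e^(−0.09)·[0.8604·0.0000 + 0.1396·15.3125] = 1.9531; exercise value = 0.0000 ≤ continuation, so V_ud = 1.9531
Node dd (S = 56.25): continuation = e^(−0.09)·[0.8604·15.3125 + 0.1396·37.8125] = 16.8645; exercise value = 23.7500 > continuation, so V_dd = 23.7500 (exercise)
Node u (S = 115): continuation = e^(−0.09)·[0.8604·0.0000 + 0.1396·1.9531] = 0.2491; exercise value = 0.0000 ≤ continuation, so V_u = 0.2491
Node d (S = 75): continuation = e^(−0.09)·[0.8604·1.9531 + 0.1396·23.7500] = 4.5653; exercise value = 5.0000 > continuation, so V_d = 5.0000 (exercise)
Node 0 (S = 100): continuation = e^(−0.09)·[0.8604·0.2491 + 0.1396·5.0000] = 0.8337; exercise value = 0.0000 ≤ continuation, so V_0 = 0.8337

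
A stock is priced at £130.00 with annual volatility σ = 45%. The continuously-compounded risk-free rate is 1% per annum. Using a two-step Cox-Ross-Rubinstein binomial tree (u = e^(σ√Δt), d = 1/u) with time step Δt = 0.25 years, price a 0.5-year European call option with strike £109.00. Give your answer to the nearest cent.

CRR parameters: u = e^(σ√Δt) = e^(0.45·√0.25) = 1.2523, d = 1/u = 0.7985
Per-period rate: rΔt = 0.01·0.25 = 0.0025, so R = e^0.0025 = 1.0025
Risk-neutral probability p = (e^0.0025 − 0.7985)/(1.2523 − 0.7985) = 0.2040/0.4538 = 0.4495
Terminal stock prices: S_uu = 203.9, S_ud = 130, S_dd = 82.89
Terminal payoffs (S − K): max(94.88, 0) = 94.88, max(21, 0) = 21, max(-26.11, 0) = 0
Node u (S = 162.8): V_u = e^(−0.0025)·[0.4495·94.8806 + 0.5505·21.0000] = 54.0741
Node d (S = 103.8): V_d = e^(−0.0025)·[0.4495·21.0000 + 0.5505·0.0000] = 9.4160
Node 0 (S = 130): V_0 = e^(−0.0025)·[0.4495·54.0741 + 0.5505·9.4160] = 29.4163

£29.42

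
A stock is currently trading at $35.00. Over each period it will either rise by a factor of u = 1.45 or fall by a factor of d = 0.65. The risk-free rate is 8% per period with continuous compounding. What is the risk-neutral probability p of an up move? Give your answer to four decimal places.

Risk-neutral probability p = (e^0.08 − 0.65)/(1.45 − 0.65) = 0.4333/0.8000 = 0.5416

p = 0.5416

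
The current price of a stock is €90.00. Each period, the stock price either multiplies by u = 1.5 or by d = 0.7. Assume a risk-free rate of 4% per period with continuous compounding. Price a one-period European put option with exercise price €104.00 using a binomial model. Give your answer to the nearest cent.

Risk-neutral probability p = (e^0.04 − 0.7)/(1.5 − 0.7) = 0.3408/0.8000 = 0.4260
Terminal stock prices: S_u = 135, S_d = 63
Terminal payoffs (K − S): max(-31, 0) = 0, max(41, 0) = 41
Node 0 (S = 90): V_0 = e^(−0.04)·[0.4260·0.0000 + 0.5740·41.0000] = 22.6107

€22.61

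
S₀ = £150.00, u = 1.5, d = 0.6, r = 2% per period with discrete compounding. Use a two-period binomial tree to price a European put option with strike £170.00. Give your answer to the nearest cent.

£48.46

Risk-neutral probability p = (1 + 0.02 − 0.6)/(1.5 − 0.6) = 0.4200/0.9000 = 0.4667
Terminal stock prices: S_uu = 337.5, S_ud = 135, S_dd = 54
Terminal payoffs (K − S): max(-167.5, 0) = 0, max(35, 0) = 35, max(116, 0) = 116
Node u (S = 225): V_u = 1/1.02·[0.4667·0.0000 + 0.5333·35.0000] = 18.3007
Node d (S = 90): V_d = 1/1.02·[0.4667·35.0000 + 0.5333·116.0000] = 76.6667
Node 0 (S = 150): V_0 = 1/1.02·[0.4667·18.3007 + 0.5333·76.6667] = 48.4600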